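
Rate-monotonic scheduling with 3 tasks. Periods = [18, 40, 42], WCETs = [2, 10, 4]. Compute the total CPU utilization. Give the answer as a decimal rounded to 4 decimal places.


Compute individual utilizations (exact fractions):
  Task 1: C/T = 2/18 = 1/9 (approx. 0.1111)
  Task 2: C/T = 10/40 = 1/4 (approx. 0.25)
  Task 3: C/T = 4/42 = 2/21 (approx. 0.0952)
Total utilization U = 1/9 + 1/4 + 2/21 = 115/252
Rounded to 4 decimal places: U = 0.4563
RM (Liu & Layland) bound for 3 tasks = 0.779763; compare with U = 115/252 (approx. 0.456349)
U <= bound, so schedulable by RM sufficient condition.

0.4563


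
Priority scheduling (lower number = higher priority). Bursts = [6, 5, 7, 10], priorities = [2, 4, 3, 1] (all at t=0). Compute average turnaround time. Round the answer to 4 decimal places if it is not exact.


Sort by priority (ascending = highest first):
Order: [(1, 10), (2, 6), (3, 7), (4, 5)]
Completion times:
  Priority 1, burst=10, C=10
  Priority 2, burst=6, C=16
  Priority 3, burst=7, C=23
  Priority 4, burst=5, C=28
Average turnaround = 77/4 = 19.25

19.25


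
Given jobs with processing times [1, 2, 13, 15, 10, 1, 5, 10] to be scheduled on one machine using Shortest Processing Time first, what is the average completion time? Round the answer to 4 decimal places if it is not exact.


Sort jobs by processing time (SPT order): [1, 1, 2, 5, 10, 10, 13, 15]
Compute completion times sequentially:
  Job 1: processing = 1, completes at 1
  Job 2: processing = 1, completes at 2
  Job 3: processing = 2, completes at 4
  Job 4: processing = 5, completes at 9
  Job 5: processing = 10, completes at 19
  Job 6: processing = 10, completes at 29
  Job 7: processing = 13, completes at 42
  Job 8: processing = 15, completes at 57
Sum of completion times = 163
Average completion time = 163/8 = 20.375

20.375


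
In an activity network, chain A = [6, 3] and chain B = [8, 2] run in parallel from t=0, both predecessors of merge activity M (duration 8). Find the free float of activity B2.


ES(B2) = sum of predecessors on chain B = 8
EF(B2) = ES + duration = 8 + 2 = 10
Successor of B2 is M. ES(M) = max(sum(A), sum(B)) = max(9, 10) = 10
Free float = ES(successor) - EF(current) = 10 - 10 = 0

0


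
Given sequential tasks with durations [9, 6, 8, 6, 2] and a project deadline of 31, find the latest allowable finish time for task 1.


LF(activity 1) = deadline - sum of successor durations
Successors: activities 2 through 5 with durations [6, 8, 6, 2]
Sum of successor durations = 22
LF = 31 - 22 = 9

9


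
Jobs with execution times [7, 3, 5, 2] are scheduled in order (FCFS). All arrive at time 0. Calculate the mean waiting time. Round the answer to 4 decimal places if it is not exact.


FCFS order (as given): [7, 3, 5, 2]
Waiting times:
  Job 1: wait = 0
  Job 2: wait = 7
  Job 3: wait = 10
  Job 4: wait = 15
Sum of waiting times = 32
Average waiting time = 32/4 = 8.0

8.0


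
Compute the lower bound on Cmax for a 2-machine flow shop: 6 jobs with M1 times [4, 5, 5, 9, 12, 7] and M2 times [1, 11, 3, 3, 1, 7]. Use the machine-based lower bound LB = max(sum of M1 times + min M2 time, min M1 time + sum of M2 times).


LB1 = sum(M1 times) + min(M2 times) = 42 + 1 = 43
LB2 = min(M1 times) + sum(M2 times) = 4 + 26 = 30
Lower bound = max(LB1, LB2) = max(43, 30) = 43

43


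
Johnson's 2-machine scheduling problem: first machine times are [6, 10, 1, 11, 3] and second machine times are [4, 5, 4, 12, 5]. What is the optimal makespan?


Apply Johnson's rule:
  Group 1 (a <= b): [(3, 1, 4), (5, 3, 5), (4, 11, 12)]
  Group 2 (a > b): [(2, 10, 5), (1, 6, 4)]
Optimal job order: [3, 5, 4, 2, 1]
Schedule:
  Job 3: M1 done at 1, M2 done at 5
  Job 5: M1 done at 4, M2 done at 10
  Job 4: M1 done at 15, M2 done at 27
  Job 2: M1 done at 25, M2 done at 32
  Job 1: M1 done at 31, M2 done at 36
Makespan = 36

36


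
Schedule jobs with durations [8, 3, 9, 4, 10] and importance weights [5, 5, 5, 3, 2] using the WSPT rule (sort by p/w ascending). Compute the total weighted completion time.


Compute p/w ratios and sort ascending (WSPT): [(3, 5), (4, 3), (8, 5), (9, 5), (10, 2)]
Compute weighted completion times:
  Job (p=3,w=5): C=3, w*C=5*3=15
  Job (p=4,w=3): C=7, w*C=3*7=21
  Job (p=8,w=5): C=15, w*C=5*15=75
  Job (p=9,w=5): C=24, w*C=5*24=120
  Job (p=10,w=2): C=34, w*C=2*34=68
Total weighted completion time = 299

299


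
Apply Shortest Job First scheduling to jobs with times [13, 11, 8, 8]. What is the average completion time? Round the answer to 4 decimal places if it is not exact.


SJF order (ascending): [8, 8, 11, 13]
Completion times:
  Job 1: burst=8, C=8
  Job 2: burst=8, C=16
  Job 3: burst=11, C=27
  Job 4: burst=13, C=40
Average completion = 91/4 = 22.75

22.75


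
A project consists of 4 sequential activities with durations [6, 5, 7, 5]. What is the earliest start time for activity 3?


Activity 3 starts after activities 1 through 2 complete.
Predecessor durations: [6, 5]
ES = 6 + 5 = 11

11


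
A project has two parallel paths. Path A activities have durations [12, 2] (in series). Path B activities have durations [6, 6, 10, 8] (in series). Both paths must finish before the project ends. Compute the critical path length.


Path A total = 12 + 2 = 14
Path B total = 6 + 6 + 10 + 8 = 30
Critical path = longest path = max(14, 30) = 30

30


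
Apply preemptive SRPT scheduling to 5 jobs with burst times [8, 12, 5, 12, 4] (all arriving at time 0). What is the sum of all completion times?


Since all jobs arrive at t=0, SRPT equals SPT ordering.
SPT order: [4, 5, 8, 12, 12]
Completion times:
  Job 1: p=4, C=4
  Job 2: p=5, C=9
  Job 3: p=8, C=17
  Job 4: p=12, C=29
  Job 5: p=12, C=41
Total completion time = 4 + 9 + 17 + 29 + 41 = 100

100


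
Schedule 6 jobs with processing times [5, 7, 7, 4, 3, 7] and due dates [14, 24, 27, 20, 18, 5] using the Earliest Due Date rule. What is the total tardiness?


Sort by due date (EDD order): [(7, 5), (5, 14), (3, 18), (4, 20), (7, 24), (7, 27)]
Compute completion times and tardiness:
  Job 1: p=7, d=5, C=7, tardiness=max(0,7-5)=2
  Job 2: p=5, d=14, C=12, tardiness=max(0,12-14)=0
  Job 3: p=3, d=18, C=15, tardiness=max(0,15-18)=0
  Job 4: p=4, d=20, C=19, tardiness=max(0,19-20)=0
  Job 5: p=7, d=24, C=26, tardiness=max(0,26-24)=2
  Job 6: p=7, d=27, C=33, tardiness=max(0,33-27)=6
Total tardiness = 10

10


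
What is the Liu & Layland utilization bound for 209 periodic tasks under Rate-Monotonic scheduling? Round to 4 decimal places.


Compute 2^(1/209) = 1.0033219993
Subtract 1: 1.0033219993 - 1 = 0.0033219993
Multiply by n: 209 * 0.0033219993 = 0.6942978537
Round to 4 dp: 0.6943

0.6943


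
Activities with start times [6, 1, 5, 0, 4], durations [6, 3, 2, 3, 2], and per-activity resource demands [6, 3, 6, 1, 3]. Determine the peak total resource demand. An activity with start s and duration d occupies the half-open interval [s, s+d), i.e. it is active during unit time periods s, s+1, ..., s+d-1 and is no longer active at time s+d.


Each activity i is active on [start_i, start_i + duration_i).
Compute total resource usage per time slot:
  t=0: active resources = [1], total = 1
  t=1: active resources = [3, 1], total = 4
  t=2: active resources = [3, 1], total = 4
  t=3: active resources = [3], total = 3
  t=4: active resources = [3], total = 3
  t=5: active resources = [6, 3], total = 9
  t=6: active resources = [6, 6], total = 12
  t=7: active resources = [6], total = 6
  t=8: active resources = [6], total = 6
  t=9: active resources = [6], total = 6
  t=10: active resources = [6], total = 6
  t=11: active resources = [6], total = 6
Peak resource demand = 12

12


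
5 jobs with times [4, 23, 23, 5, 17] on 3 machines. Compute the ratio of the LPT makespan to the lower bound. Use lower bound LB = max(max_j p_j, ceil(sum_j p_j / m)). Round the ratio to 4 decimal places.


LPT order: [23, 23, 17, 5, 4]
Machine loads after assignment: [23, 23, 26]
LPT makespan = 26
Lower bound = max(max_job, ceil(total/3)) = max(23, 24) = 24
Ratio = 26 / 24 = 1.0833

1.0833


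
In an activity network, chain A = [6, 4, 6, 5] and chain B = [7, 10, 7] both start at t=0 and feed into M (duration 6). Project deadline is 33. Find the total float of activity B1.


Forward pass: ES(B1) = sum of predecessors on chain B = 0
EF = ES + duration = 0 + 7 = 7
Backward pass: LF(M) = deadline = 33; LS(M) = 33 - 6 = 27
LF(B1) = LS(M) - sum(successors on chain B) = 27 - 17 = 10
LS = LF - duration = 10 - 7 = 3
Total float = LS - ES = 3 - 0 = 3

3


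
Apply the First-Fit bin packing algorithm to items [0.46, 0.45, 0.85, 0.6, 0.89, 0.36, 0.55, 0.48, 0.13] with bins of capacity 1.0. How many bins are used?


Place items sequentially using First-Fit:
  Item 0.46 -> new Bin 1
  Item 0.45 -> Bin 1 (now 0.91)
  Item 0.85 -> new Bin 2
  Item 0.6 -> new Bin 3
  Item 0.89 -> new Bin 4
  Item 0.36 -> Bin 3 (now 0.96)
  Item 0.55 -> new Bin 5
  Item 0.48 -> new Bin 6
  Item 0.13 -> Bin 2 (now 0.98)
Total bins used = 6

6


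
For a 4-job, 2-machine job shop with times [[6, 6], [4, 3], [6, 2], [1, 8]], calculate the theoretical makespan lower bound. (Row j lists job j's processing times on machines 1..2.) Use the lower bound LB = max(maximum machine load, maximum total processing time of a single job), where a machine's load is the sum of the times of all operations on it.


Machine loads:
  Machine 1: 6 + 4 + 6 + 1 = 17
  Machine 2: 6 + 3 + 2 + 8 = 19
Max machine load = 19
Job totals:
  Job 1: 12
  Job 2: 7
  Job 3: 8
  Job 4: 9
Max job total = 12
Lower bound = max(19, 12) = 19

19


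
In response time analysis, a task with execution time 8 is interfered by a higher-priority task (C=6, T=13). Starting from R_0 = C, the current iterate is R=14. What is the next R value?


R_next = C + ceil(R_prev / T_hp) * C_hp
ceil(14 / 13) = ceil(1.0769) = 2
Interference = 2 * 6 = 12
R_next = 8 + 12 = 20

20


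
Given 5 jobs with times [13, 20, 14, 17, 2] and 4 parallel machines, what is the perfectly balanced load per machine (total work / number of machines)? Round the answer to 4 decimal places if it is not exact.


Total processing time = 13 + 20 + 14 + 17 + 2 = 66
Number of machines = 4
Ideal balanced load = 66 / 4 = 16.5

16.5


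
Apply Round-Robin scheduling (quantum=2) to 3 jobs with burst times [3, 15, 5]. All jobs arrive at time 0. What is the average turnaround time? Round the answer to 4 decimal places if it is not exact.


Time quantum = 2
Execution trace:
  J1 runs 2 units, time = 2
  J2 runs 2 units, time = 4
  J3 runs 2 units, time = 6
  J1 runs 1 units, time = 7
  J2 runs 2 units, time = 9
  J3 runs 2 units, time = 11
  J2 runs 2 units, time = 13
  J3 runs 1 units, time = 14
  J2 runs 2 units, time = 16
  J2 runs 2 units, time = 18
  J2 runs 2 units, time = 20
  J2 runs 2 units, time = 22
  J2 runs 1 units, time = 23
Finish times: [7, 23, 14]
Average turnaround = 44/3 = 14.6667

14.6667


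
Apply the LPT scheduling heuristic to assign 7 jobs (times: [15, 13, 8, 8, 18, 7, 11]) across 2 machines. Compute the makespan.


Sort jobs in decreasing order (LPT): [18, 15, 13, 11, 8, 8, 7]
Assign each job to the least loaded machine:
  Machine 1: jobs [18, 11, 8], load = 37
  Machine 2: jobs [15, 13, 8, 7], load = 43
Makespan = max load = 43

43


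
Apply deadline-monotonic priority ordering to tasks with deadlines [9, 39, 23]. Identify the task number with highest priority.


Sort tasks by relative deadline (ascending):
  Task 1: deadline = 9
  Task 3: deadline = 23
  Task 2: deadline = 39
Priority order (highest first): [1, 3, 2]
Highest priority task = 1

1


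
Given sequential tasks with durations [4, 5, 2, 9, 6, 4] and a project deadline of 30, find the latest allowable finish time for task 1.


LF(activity 1) = deadline - sum of successor durations
Successors: activities 2 through 6 with durations [5, 2, 9, 6, 4]
Sum of successor durations = 26
LF = 30 - 26 = 4

4


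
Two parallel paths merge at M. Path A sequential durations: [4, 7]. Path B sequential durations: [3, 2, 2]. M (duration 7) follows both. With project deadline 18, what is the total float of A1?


Forward pass: ES(A1) = sum of predecessors on chain A = 0
EF = ES + duration = 0 + 4 = 4
Backward pass: LF(M) = deadline = 18; LS(M) = 18 - 7 = 11
LF(A1) = LS(M) - sum(successors on chain A) = 11 - 7 = 4
LS = LF - duration = 4 - 4 = 0
Total float = LS - ES = 0 - 0 = 0

0


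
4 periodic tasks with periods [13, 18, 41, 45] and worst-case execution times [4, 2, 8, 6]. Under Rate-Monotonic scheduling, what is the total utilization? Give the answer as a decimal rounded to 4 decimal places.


Compute individual utilizations (exact fractions):
  Task 1: C/T = 4/13 (approx. 0.3077)
  Task 2: C/T = 2/18 = 1/9 (approx. 0.1111)
  Task 3: C/T = 8/41 (approx. 0.1951)
  Task 4: C/T = 6/45 = 2/15 (approx. 0.1333)
Total utilization U = 4/13 + 1/9 + 8/41 + 2/15 = 17923/23985
Rounded to 4 decimal places: U = 0.7473
RM (Liu & Layland) bound for 4 tasks = 0.756828; compare with U = 17923/23985 (approx. 0.747259)
U <= bound, so schedulable by RM sufficient condition.

0.7473


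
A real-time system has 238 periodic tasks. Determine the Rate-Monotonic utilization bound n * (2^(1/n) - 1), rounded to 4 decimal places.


Compute 2^(1/238) = 1.0029166282
Subtract 1: 1.0029166282 - 1 = 0.0029166282
Multiply by n: 238 * 0.0029166282 = 0.6941575116
Round to 4 dp: 0.6942

0.6942


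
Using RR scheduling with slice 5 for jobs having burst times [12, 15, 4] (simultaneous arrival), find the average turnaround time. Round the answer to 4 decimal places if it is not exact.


Time quantum = 5
Execution trace:
  J1 runs 5 units, time = 5
  J2 runs 5 units, time = 10
  J3 runs 4 units, time = 14
  J1 runs 5 units, time = 19
  J2 runs 5 units, time = 24
  J1 runs 2 units, time = 26
  J2 runs 5 units, time = 31
Finish times: [26, 31, 14]
Average turnaround = 71/3 = 23.6667

23.6667


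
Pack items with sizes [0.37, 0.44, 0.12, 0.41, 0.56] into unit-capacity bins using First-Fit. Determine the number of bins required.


Place items sequentially using First-Fit:
  Item 0.37 -> new Bin 1
  Item 0.44 -> Bin 1 (now 0.81)
  Item 0.12 -> Bin 1 (now 0.93)
  Item 0.41 -> new Bin 2
  Item 0.56 -> Bin 2 (now 0.97)
Total bins used = 2

2


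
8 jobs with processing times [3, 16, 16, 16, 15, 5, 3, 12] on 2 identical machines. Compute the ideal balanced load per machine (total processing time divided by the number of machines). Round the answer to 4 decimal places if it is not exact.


Total processing time = 3 + 16 + 16 + 16 + 15 + 5 + 3 + 12 = 86
Number of machines = 2
Ideal balanced load = 86 / 2 = 43.0

43.0


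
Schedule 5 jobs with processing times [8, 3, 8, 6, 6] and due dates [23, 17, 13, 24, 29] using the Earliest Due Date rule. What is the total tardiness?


Sort by due date (EDD order): [(8, 13), (3, 17), (8, 23), (6, 24), (6, 29)]
Compute completion times and tardiness:
  Job 1: p=8, d=13, C=8, tardiness=max(0,8-13)=0
  Job 2: p=3, d=17, C=11, tardiness=max(0,11-17)=0
  Job 3: p=8, d=23, C=19, tardiness=max(0,19-23)=0
  Job 4: p=6, d=24, C=25, tardiness=max(0,25-24)=1
  Job 5: p=6, d=29, C=31, tardiness=max(0,31-29)=2
Total tardiness = 3

3


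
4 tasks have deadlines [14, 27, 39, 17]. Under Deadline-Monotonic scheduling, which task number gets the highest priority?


Sort tasks by relative deadline (ascending):
  Task 1: deadline = 14
  Task 4: deadline = 17
  Task 2: deadline = 27
  Task 3: deadline = 39
Priority order (highest first): [1, 4, 2, 3]
Highest priority task = 1

1


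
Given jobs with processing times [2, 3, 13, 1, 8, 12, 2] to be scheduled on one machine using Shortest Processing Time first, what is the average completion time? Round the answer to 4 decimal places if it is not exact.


Sort jobs by processing time (SPT order): [1, 2, 2, 3, 8, 12, 13]
Compute completion times sequentially:
  Job 1: processing = 1, completes at 1
  Job 2: processing = 2, completes at 3
  Job 3: processing = 2, completes at 5
  Job 4: processing = 3, completes at 8
  Job 5: processing = 8, completes at 16
  Job 6: processing = 12, completes at 28
  Job 7: processing = 13, completes at 41
Sum of completion times = 102
Average completion time = 102/7 = 14.5714

14.5714


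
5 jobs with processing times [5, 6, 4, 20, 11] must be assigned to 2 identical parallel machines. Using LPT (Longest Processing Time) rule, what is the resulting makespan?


Sort jobs in decreasing order (LPT): [20, 11, 6, 5, 4]
Assign each job to the least loaded machine:
  Machine 1: jobs [20, 4], load = 24
  Machine 2: jobs [11, 6, 5], load = 22
Makespan = max load = 24

24


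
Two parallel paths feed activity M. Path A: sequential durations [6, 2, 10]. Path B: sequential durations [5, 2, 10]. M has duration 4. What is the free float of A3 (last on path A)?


ES(A3) = sum of predecessors on chain A = 8
EF(A3) = ES + duration = 8 + 10 = 18
Successor of A3 is M. ES(M) = max(sum(A), sum(B)) = max(18, 17) = 18
Free float = ES(successor) - EF(current) = 18 - 18 = 0

0


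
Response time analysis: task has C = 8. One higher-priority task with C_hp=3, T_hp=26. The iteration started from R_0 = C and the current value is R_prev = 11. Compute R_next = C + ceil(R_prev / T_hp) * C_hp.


R_next = C + ceil(R_prev / T_hp) * C_hp
ceil(11 / 26) = ceil(0.4231) = 1
Interference = 1 * 3 = 3
R_next = 8 + 3 = 11
R_next = R_prev, so the iteration has converged (response time = 11).

11


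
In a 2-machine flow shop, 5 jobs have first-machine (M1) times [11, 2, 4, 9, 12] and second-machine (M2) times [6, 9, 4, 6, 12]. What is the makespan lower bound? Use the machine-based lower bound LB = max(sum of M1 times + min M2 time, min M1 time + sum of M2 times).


LB1 = sum(M1 times) + min(M2 times) = 38 + 4 = 42
LB2 = min(M1 times) + sum(M2 times) = 2 + 37 = 39
Lower bound = max(LB1, LB2) = max(42, 39) = 42

42


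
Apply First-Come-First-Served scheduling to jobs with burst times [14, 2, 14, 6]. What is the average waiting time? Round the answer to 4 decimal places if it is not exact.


FCFS order (as given): [14, 2, 14, 6]
Waiting times:
  Job 1: wait = 0
  Job 2: wait = 14
  Job 3: wait = 16
  Job 4: wait = 30
Sum of waiting times = 60
Average waiting time = 60/4 = 15.0

15.0


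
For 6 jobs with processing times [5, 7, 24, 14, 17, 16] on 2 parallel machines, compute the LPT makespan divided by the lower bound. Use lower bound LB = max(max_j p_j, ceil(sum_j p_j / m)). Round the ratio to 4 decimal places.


LPT order: [24, 17, 16, 14, 7, 5]
Machine loads after assignment: [43, 40]
LPT makespan = 43
Lower bound = max(max_job, ceil(total/2)) = max(24, 42) = 42
Ratio = 43 / 42 = 1.0238

1.0238


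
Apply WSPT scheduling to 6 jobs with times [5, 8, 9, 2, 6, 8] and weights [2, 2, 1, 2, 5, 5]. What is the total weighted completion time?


Compute p/w ratios and sort ascending (WSPT): [(2, 2), (6, 5), (8, 5), (5, 2), (8, 2), (9, 1)]
Compute weighted completion times:
  Job (p=2,w=2): C=2, w*C=2*2=4
  Job (p=6,w=5): C=8, w*C=5*8=40
  Job (p=8,w=5): C=16, w*C=5*16=80
  Job (p=5,w=2): C=21, w*C=2*21=42
  Job (p=8,w=2): C=29, w*C=2*29=58
  Job (p=9,w=1): C=38, w*C=1*38=38
Total weighted completion time = 262

262


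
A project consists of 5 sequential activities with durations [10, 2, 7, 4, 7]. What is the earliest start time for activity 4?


Activity 4 starts after activities 1 through 3 complete.
Predecessor durations: [10, 2, 7]
ES = 10 + 2 + 7 = 19

19


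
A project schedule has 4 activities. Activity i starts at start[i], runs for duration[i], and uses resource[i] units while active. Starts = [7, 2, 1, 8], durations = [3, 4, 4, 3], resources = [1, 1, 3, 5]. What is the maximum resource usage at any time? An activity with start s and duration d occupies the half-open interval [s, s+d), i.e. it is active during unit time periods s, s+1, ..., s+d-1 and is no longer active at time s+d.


Each activity i is active on [start_i, start_i + duration_i).
Compute total resource usage per time slot:
  t=0: active resources = [], total = 0
  t=1: active resources = [3], total = 3
  t=2: active resources = [1, 3], total = 4
  t=3: active resources = [1, 3], total = 4
  t=4: active resources = [1, 3], total = 4
  t=5: active resources = [1], total = 1
  t=6: active resources = [], total = 0
  t=7: active resources = [1], total = 1
  t=8: active resources = [1, 5], total = 6
  t=9: active resources = [1, 5], total = 6
  t=10: active resources = [5], total = 5
Peak resource demand = 6

6


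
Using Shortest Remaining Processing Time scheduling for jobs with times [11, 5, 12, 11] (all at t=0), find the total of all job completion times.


Since all jobs arrive at t=0, SRPT equals SPT ordering.
SPT order: [5, 11, 11, 12]
Completion times:
  Job 1: p=5, C=5
  Job 2: p=11, C=16
  Job 3: p=11, C=27
  Job 4: p=12, C=39
Total completion time = 5 + 16 + 27 + 39 = 87

87


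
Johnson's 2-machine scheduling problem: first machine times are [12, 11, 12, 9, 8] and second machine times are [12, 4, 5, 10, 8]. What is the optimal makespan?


Apply Johnson's rule:
  Group 1 (a <= b): [(5, 8, 8), (4, 9, 10), (1, 12, 12)]
  Group 2 (a > b): [(3, 12, 5), (2, 11, 4)]
Optimal job order: [5, 4, 1, 3, 2]
Schedule:
  Job 5: M1 done at 8, M2 done at 16
  Job 4: M1 done at 17, M2 done at 27
  Job 1: M1 done at 29, M2 done at 41
  Job 3: M1 done at 41, M2 done at 46
  Job 2: M1 done at 52, M2 done at 56
Makespan = 56

56


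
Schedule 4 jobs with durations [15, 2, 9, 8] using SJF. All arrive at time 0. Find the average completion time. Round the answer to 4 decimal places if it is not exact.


SJF order (ascending): [2, 8, 9, 15]
Completion times:
  Job 1: burst=2, C=2
  Job 2: burst=8, C=10
  Job 3: burst=9, C=19
  Job 4: burst=15, C=34
Average completion = 65/4 = 16.25

16.25


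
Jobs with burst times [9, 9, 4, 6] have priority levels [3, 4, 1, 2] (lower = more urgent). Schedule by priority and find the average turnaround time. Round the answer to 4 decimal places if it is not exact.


Sort by priority (ascending = highest first):
Order: [(1, 4), (2, 6), (3, 9), (4, 9)]
Completion times:
  Priority 1, burst=4, C=4
  Priority 2, burst=6, C=10
  Priority 3, burst=9, C=19
  Priority 4, burst=9, C=28
Average turnaround = 61/4 = 15.25

15.25


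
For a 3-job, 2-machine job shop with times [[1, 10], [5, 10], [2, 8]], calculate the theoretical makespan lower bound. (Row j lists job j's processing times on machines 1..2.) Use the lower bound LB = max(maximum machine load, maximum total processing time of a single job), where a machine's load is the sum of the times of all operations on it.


Machine loads:
  Machine 1: 1 + 5 + 2 = 8
  Machine 2: 10 + 10 + 8 = 28
Max machine load = 28
Job totals:
  Job 1: 11
  Job 2: 15
  Job 3: 10
Max job total = 15
Lower bound = max(28, 15) = 28

28


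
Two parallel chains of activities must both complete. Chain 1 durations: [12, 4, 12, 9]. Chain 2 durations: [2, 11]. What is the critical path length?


Path A total = 12 + 4 + 12 + 9 = 37
Path B total = 2 + 11 = 13
Critical path = longest path = max(37, 13) = 37

37


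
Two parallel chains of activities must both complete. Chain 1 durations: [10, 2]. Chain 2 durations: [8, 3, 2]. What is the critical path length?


Path A total = 10 + 2 = 12
Path B total = 8 + 3 + 2 = 13
Critical path = longest path = max(12, 13) = 13

13


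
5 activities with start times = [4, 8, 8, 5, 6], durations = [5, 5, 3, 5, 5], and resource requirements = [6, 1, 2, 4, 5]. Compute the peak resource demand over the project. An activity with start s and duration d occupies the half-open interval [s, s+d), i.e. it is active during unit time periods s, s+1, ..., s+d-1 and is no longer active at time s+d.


Each activity i is active on [start_i, start_i + duration_i).
Compute total resource usage per time slot:
  t=0: active resources = [], total = 0
  t=1: active resources = [], total = 0
  t=2: active resources = [], total = 0
  t=3: active resources = [], total = 0
  t=4: active resources = [6], total = 6
  t=5: active resources = [6, 4], total = 10
  t=6: active resources = [6, 4, 5], total = 15
  t=7: active resources = [6, 4, 5], total = 15
  t=8: active resources = [6, 1, 2, 4, 5], total = 18
  t=9: active resources = [1, 2, 4, 5], total = 12
  t=10: active resources = [1, 2, 5], total = 8
  t=11: active resources = [1], total = 1
  t=12: active resources = [1], total = 1
Peak resource demand = 18

18


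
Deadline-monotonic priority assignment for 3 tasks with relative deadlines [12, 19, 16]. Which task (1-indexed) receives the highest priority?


Sort tasks by relative deadline (ascending):
  Task 1: deadline = 12
  Task 3: deadline = 16
  Task 2: deadline = 19
Priority order (highest first): [1, 3, 2]
Highest priority task = 1

1


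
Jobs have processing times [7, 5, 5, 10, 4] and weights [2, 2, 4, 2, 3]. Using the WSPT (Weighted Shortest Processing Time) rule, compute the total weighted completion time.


Compute p/w ratios and sort ascending (WSPT): [(5, 4), (4, 3), (5, 2), (7, 2), (10, 2)]
Compute weighted completion times:
  Job (p=5,w=4): C=5, w*C=4*5=20
  Job (p=4,w=3): C=9, w*C=3*9=27
  Job (p=5,w=2): C=14, w*C=2*14=28
  Job (p=7,w=2): C=21, w*C=2*21=42
  Job (p=10,w=2): C=31, w*C=2*31=62
Total weighted completion time = 179

179


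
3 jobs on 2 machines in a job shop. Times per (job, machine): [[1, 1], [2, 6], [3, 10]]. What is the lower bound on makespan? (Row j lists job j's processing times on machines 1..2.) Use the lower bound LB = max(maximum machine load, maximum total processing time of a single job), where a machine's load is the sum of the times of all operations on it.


Machine loads:
  Machine 1: 1 + 2 + 3 = 6
  Machine 2: 1 + 6 + 10 = 17
Max machine load = 17
Job totals:
  Job 1: 2
  Job 2: 8
  Job 3: 13
Max job total = 13
Lower bound = max(17, 13) = 17

17


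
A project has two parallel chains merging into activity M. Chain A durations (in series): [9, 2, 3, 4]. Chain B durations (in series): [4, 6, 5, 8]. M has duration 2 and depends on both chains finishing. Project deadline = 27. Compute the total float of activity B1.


Forward pass: ES(B1) = sum of predecessors on chain B = 0
EF = ES + duration = 0 + 4 = 4
Backward pass: LF(M) = deadline = 27; LS(M) = 27 - 2 = 25
LF(B1) = LS(M) - sum(successors on chain B) = 25 - 19 = 6
LS = LF - duration = 6 - 4 = 2
Total float = LS - ES = 2 - 0 = 2

2


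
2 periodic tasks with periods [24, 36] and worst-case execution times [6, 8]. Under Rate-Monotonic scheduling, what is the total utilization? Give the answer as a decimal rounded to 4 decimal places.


Compute individual utilizations (exact fractions):
  Task 1: C/T = 6/24 = 1/4 (approx. 0.25)
  Task 2: C/T = 8/36 = 2/9 (approx. 0.2222)
Total utilization U = 1/4 + 2/9 = 17/36
Rounded to 4 decimal places: U = 0.4722
RM (Liu & Layland) bound for 2 tasks = 0.828427; compare with U = 17/36 (approx. 0.472222)
U <= bound, so schedulable by RM sufficient condition.

0.4722


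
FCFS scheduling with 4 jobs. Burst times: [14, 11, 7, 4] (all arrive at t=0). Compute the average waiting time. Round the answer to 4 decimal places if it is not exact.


FCFS order (as given): [14, 11, 7, 4]
Waiting times:
  Job 1: wait = 0
  Job 2: wait = 14
  Job 3: wait = 25
  Job 4: wait = 32
Sum of waiting times = 71
Average waiting time = 71/4 = 17.75

17.75


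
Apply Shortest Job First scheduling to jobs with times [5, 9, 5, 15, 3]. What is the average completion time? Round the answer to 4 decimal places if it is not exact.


SJF order (ascending): [3, 5, 5, 9, 15]
Completion times:
  Job 1: burst=3, C=3
  Job 2: burst=5, C=8
  Job 3: burst=5, C=13
  Job 4: burst=9, C=22
  Job 5: burst=15, C=37
Average completion = 83/5 = 16.6

16.6


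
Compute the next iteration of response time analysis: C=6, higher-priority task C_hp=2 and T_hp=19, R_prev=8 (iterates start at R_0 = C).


R_next = C + ceil(R_prev / T_hp) * C_hp
ceil(8 / 19) = ceil(0.4211) = 1
Interference = 1 * 2 = 2
R_next = 6 + 2 = 8
R_next = R_prev, so the iteration has converged (response time = 8).

8


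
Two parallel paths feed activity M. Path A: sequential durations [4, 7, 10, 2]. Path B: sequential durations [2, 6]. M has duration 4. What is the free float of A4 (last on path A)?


ES(A4) = sum of predecessors on chain A = 21
EF(A4) = ES + duration = 21 + 2 = 23
Successor of A4 is M. ES(M) = max(sum(A), sum(B)) = max(23, 8) = 23
Free float = ES(successor) - EF(current) = 23 - 23 = 0

0


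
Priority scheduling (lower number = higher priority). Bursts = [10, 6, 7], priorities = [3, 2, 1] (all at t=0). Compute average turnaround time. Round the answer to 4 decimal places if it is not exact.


Sort by priority (ascending = highest first):
Order: [(1, 7), (2, 6), (3, 10)]
Completion times:
  Priority 1, burst=7, C=7
  Priority 2, burst=6, C=13
  Priority 3, burst=10, C=23
Average turnaround = 43/3 = 14.3333

14.3333


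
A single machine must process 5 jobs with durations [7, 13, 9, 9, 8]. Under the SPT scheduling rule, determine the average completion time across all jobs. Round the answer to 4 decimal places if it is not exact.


Sort jobs by processing time (SPT order): [7, 8, 9, 9, 13]
Compute completion times sequentially:
  Job 1: processing = 7, completes at 7
  Job 2: processing = 8, completes at 15
  Job 3: processing = 9, completes at 24
  Job 4: processing = 9, completes at 33
  Job 5: processing = 13, completes at 46
Sum of completion times = 125
Average completion time = 125/5 = 25.0

25.0


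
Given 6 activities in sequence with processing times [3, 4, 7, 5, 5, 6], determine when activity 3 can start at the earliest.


Activity 3 starts after activities 1 through 2 complete.
Predecessor durations: [3, 4]
ES = 3 + 4 = 7

7


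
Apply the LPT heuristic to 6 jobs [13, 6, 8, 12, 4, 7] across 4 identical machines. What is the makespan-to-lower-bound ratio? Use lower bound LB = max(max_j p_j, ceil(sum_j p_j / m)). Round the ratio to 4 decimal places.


LPT order: [13, 12, 8, 7, 6, 4]
Machine loads after assignment: [13, 12, 12, 13]
LPT makespan = 13
Lower bound = max(max_job, ceil(total/4)) = max(13, 13) = 13
Ratio = 13 / 13 = 1.0

1.0


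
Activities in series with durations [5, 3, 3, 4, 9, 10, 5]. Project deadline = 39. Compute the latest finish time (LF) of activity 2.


LF(activity 2) = deadline - sum of successor durations
Successors: activities 3 through 7 with durations [3, 4, 9, 10, 5]
Sum of successor durations = 31
LF = 39 - 31 = 8

8


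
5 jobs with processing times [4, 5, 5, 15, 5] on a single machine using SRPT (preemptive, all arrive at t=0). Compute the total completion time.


Since all jobs arrive at t=0, SRPT equals SPT ordering.
SPT order: [4, 5, 5, 5, 15]
Completion times:
  Job 1: p=4, C=4
  Job 2: p=5, C=9
  Job 3: p=5, C=14
  Job 4: p=5, C=19
  Job 5: p=15, C=34
Total completion time = 4 + 9 + 14 + 19 + 34 = 80

80


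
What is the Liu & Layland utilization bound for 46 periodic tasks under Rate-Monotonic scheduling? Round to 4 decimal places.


Compute 2^(1/46) = 1.0151825180
Subtract 1: 1.0151825180 - 1 = 0.0151825180
Multiply by n: 46 * 0.0151825180 = 0.6983958280
Round to 4 dp: 0.6984

0.6984


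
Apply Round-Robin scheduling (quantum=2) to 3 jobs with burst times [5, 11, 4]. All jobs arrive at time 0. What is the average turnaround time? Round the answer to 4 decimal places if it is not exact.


Time quantum = 2
Execution trace:
  J1 runs 2 units, time = 2
  J2 runs 2 units, time = 4
  J3 runs 2 units, time = 6
  J1 runs 2 units, time = 8
  J2 runs 2 units, time = 10
  J3 runs 2 units, time = 12
  J1 runs 1 units, time = 13
  J2 runs 2 units, time = 15
  J2 runs 2 units, time = 17
  J2 runs 2 units, time = 19
  J2 runs 1 units, time = 20
Finish times: [13, 20, 12]
Average turnaround = 45/3 = 15.0

15.0


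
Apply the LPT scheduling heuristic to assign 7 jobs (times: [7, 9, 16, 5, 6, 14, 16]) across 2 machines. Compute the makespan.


Sort jobs in decreasing order (LPT): [16, 16, 14, 9, 7, 6, 5]
Assign each job to the least loaded machine:
  Machine 1: jobs [16, 14, 6], load = 36
  Machine 2: jobs [16, 9, 7, 5], load = 37
Makespan = max load = 37

37


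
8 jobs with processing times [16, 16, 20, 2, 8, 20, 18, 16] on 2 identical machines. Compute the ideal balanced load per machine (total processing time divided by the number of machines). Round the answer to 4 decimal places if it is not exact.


Total processing time = 16 + 16 + 20 + 2 + 8 + 20 + 18 + 16 = 116
Number of machines = 2
Ideal balanced load = 116 / 2 = 58.0

58.0


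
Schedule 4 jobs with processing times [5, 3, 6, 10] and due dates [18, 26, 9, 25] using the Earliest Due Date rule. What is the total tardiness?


Sort by due date (EDD order): [(6, 9), (5, 18), (10, 25), (3, 26)]
Compute completion times and tardiness:
  Job 1: p=6, d=9, C=6, tardiness=max(0,6-9)=0
  Job 2: p=5, d=18, C=11, tardiness=max(0,11-18)=0
  Job 3: p=10, d=25, C=21, tardiness=max(0,21-25)=0
  Job 4: p=3, d=26, C=24, tardiness=max(0,24-26)=0
Total tardiness = 0

0


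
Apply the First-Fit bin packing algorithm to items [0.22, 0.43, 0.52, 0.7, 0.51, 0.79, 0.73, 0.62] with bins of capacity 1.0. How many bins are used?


Place items sequentially using First-Fit:
  Item 0.22 -> new Bin 1
  Item 0.43 -> Bin 1 (now 0.65)
  Item 0.52 -> new Bin 2
  Item 0.7 -> new Bin 3
  Item 0.51 -> new Bin 4
  Item 0.79 -> new Bin 5
  Item 0.73 -> new Bin 6
  Item 0.62 -> new Bin 7
Total bins used = 7

7


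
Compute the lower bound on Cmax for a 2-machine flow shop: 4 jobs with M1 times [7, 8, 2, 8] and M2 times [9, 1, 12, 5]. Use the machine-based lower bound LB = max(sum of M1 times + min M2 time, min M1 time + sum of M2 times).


LB1 = sum(M1 times) + min(M2 times) = 25 + 1 = 26
LB2 = min(M1 times) + sum(M2 times) = 2 + 27 = 29
Lower bound = max(LB1, LB2) = max(26, 29) = 29

29


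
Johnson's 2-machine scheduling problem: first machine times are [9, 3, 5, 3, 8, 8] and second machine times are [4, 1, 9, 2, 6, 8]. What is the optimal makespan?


Apply Johnson's rule:
  Group 1 (a <= b): [(3, 5, 9), (6, 8, 8)]
  Group 2 (a > b): [(5, 8, 6), (1, 9, 4), (4, 3, 2), (2, 3, 1)]
Optimal job order: [3, 6, 5, 1, 4, 2]
Schedule:
  Job 3: M1 done at 5, M2 done at 14
  Job 6: M1 done at 13, M2 done at 22
  Job 5: M1 done at 21, M2 done at 28
  Job 1: M1 done at 30, M2 done at 34
  Job 4: M1 done at 33, M2 done at 36
  Job 2: M1 done at 36, M2 done at 37
Makespan = 37

37


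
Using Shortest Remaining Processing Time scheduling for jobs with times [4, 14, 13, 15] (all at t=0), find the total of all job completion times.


Since all jobs arrive at t=0, SRPT equals SPT ordering.
SPT order: [4, 13, 14, 15]
Completion times:
  Job 1: p=4, C=4
  Job 2: p=13, C=17
  Job 3: p=14, C=31
  Job 4: p=15, C=46
Total completion time = 4 + 17 + 31 + 46 = 98

98


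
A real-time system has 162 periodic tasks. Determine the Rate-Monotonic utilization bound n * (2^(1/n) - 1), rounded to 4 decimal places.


Compute 2^(1/162) = 1.0042878529
Subtract 1: 1.0042878529 - 1 = 0.0042878529
Multiply by n: 162 * 0.0042878529 = 0.6946321698
Round to 4 dp: 0.6946

0.6946


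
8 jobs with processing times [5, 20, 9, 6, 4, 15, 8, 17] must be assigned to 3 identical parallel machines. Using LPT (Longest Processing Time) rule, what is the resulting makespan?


Sort jobs in decreasing order (LPT): [20, 17, 15, 9, 8, 6, 5, 4]
Assign each job to the least loaded machine:
  Machine 1: jobs [20, 6], load = 26
  Machine 2: jobs [17, 8, 4], load = 29
  Machine 3: jobs [15, 9, 5], load = 29
Makespan = max load = 29

29


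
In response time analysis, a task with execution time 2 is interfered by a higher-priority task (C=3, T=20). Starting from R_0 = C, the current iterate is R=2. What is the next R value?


R_next = C + ceil(R_prev / T_hp) * C_hp
ceil(2 / 20) = ceil(0.1) = 1
Interference = 1 * 3 = 3
R_next = 2 + 3 = 5

5


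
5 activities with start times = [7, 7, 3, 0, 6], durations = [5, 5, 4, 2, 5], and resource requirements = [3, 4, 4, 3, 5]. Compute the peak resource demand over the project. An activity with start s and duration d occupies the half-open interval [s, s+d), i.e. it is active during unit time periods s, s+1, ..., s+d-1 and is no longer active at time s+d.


Each activity i is active on [start_i, start_i + duration_i).
Compute total resource usage per time slot:
  t=0: active resources = [3], total = 3
  t=1: active resources = [3], total = 3
  t=2: active resources = [], total = 0
  t=3: active resources = [4], total = 4
  t=4: active resources = [4], total = 4
  t=5: active resources = [4], total = 4
  t=6: active resources = [4, 5], total = 9
  t=7: active resources = [3, 4, 5], total = 12
  t=8: active resources = [3, 4, 5], total = 12
  t=9: active resources = [3, 4, 5], total = 12
  t=10: active resources = [3, 4, 5], total = 12
  t=11: active resources = [3, 4], total = 7
Peak resource demand = 12

12


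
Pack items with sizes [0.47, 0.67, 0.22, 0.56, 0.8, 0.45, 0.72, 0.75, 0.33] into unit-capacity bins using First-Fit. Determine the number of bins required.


Place items sequentially using First-Fit:
  Item 0.47 -> new Bin 1
  Item 0.67 -> new Bin 2
  Item 0.22 -> Bin 1 (now 0.69)
  Item 0.56 -> new Bin 3
  Item 0.8 -> new Bin 4
  Item 0.45 -> new Bin 5
  Item 0.72 -> new Bin 6
  Item 0.75 -> new Bin 7
  Item 0.33 -> Bin 2 (now 1.0)
Total bins used = 7

7


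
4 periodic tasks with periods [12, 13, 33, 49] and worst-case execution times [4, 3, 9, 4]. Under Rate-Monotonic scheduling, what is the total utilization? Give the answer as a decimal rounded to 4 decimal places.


Compute individual utilizations (exact fractions):
  Task 1: C/T = 4/12 = 1/3 (approx. 0.3333)
  Task 2: C/T = 3/13 (approx. 0.2308)
  Task 3: C/T = 9/33 = 3/11 (approx. 0.2727)
  Task 4: C/T = 4/49 (approx. 0.0816)
Total utilization U = 1/3 + 3/13 + 3/11 + 4/49 = 19307/21021
Rounded to 4 decimal places: U = 0.9185
RM (Liu & Layland) bound for 4 tasks = 0.756828; compare with U = 19307/21021 (approx. 0.918462)
bound < U <= 1, so the RM sufficient condition is not met (inconclusive; an exact test such as response-time analysis is needed).

0.9185


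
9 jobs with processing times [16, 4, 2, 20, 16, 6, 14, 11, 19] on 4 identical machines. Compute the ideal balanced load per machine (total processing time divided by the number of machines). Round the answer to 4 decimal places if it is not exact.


Total processing time = 16 + 4 + 2 + 20 + 16 + 6 + 14 + 11 + 19 = 108
Number of machines = 4
Ideal balanced load = 108 / 4 = 27.0

27.0


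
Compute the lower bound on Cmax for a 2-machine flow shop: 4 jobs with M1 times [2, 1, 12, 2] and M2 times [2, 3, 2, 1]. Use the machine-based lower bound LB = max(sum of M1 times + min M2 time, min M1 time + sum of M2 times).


LB1 = sum(M1 times) + min(M2 times) = 17 + 1 = 18
LB2 = min(M1 times) + sum(M2 times) = 1 + 8 = 9
Lower bound = max(LB1, LB2) = max(18, 9) = 18

18


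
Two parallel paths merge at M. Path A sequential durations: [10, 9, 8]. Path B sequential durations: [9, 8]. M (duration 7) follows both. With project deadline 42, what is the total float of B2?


Forward pass: ES(B2) = sum of predecessors on chain B = 9
EF = ES + duration = 9 + 8 = 17
Backward pass: LF(M) = deadline = 42; LS(M) = 42 - 7 = 35
LF(B2) = LS(M) - sum(successors on chain B) = 35 - 0 = 35
LS = LF - duration = 35 - 8 = 27
Total float = LS - ES = 27 - 9 = 18

18


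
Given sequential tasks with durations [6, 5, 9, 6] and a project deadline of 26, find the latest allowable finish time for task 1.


LF(activity 1) = deadline - sum of successor durations
Successors: activities 2 through 4 with durations [5, 9, 6]
Sum of successor durations = 20
LF = 26 - 20 = 6

6


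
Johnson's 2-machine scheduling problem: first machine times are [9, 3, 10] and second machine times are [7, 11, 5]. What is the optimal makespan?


Apply Johnson's rule:
  Group 1 (a <= b): [(2, 3, 11)]
  Group 2 (a > b): [(1, 9, 7), (3, 10, 5)]
Optimal job order: [2, 1, 3]
Schedule:
  Job 2: M1 done at 3, M2 done at 14
  Job 1: M1 done at 12, M2 done at 21
  Job 3: M1 done at 22, M2 done at 27
Makespan = 27

27
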